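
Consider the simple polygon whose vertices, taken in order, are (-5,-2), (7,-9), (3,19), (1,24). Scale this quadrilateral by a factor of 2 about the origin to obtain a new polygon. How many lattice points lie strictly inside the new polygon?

Using the shoelace formula, 2A = |[(-5)·(-9) − 7·(-2)] + [7·19 − 3·(-9)] + [3·24 − 1·19] + [1·(-2) − (-5)·24]| = 390, so the area is 195.
The number of boundary lattice points is Σ gcd(|Δx|,|Δy|) = gcd(12,7) + gcd(4,28) + gcd(2,5) + gcd(6,26) = 1+4+1+2 = 8.
Scaling by 2 multiplies the area by 2² = 4 (so the new area is 780) and multiplies the boundary lattice-point count by 2, giving 16.
By Pick's theorem, the interior count of the dilated polygon is 780 − 16/2 + 1 = 773.

773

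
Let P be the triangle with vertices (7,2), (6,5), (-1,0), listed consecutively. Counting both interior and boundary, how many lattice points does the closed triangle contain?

16

By the shoelace formula, twice the signed area is |(7·5 − 6·2) + (6·0 − (-1)·5) + ((-1)·2 − 7·0)| = 26, so the area is 13.
Along each edge there are gcd(|Δx|,|Δy|)+1 lattice points, so counting each shared vertex once the boundary has gcd(1,3) + gcd(7,5) + gcd(8,2) = 1+1+2 = 4.
Pick's theorem gives I = A − B/2 + 1 = 13 − 4/2 + 1 = 12, so the closed region contains I + B = 12 + 4 = 16 lattice points.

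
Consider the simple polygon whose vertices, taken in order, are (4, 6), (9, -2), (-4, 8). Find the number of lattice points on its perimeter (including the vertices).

4

Summing gcd(|Δx|,|Δy|) over the edges gives the boundary count: gcd(5,8) + gcd(13,10) + gcd(8,2) = 1+1+2 = 4.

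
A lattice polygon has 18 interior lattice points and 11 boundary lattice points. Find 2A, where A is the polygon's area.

By Pick's theorem, A = I + B/2 − 1 = 18 + 11/2 − 1 = 45/2.
Hence 2A = 45.

45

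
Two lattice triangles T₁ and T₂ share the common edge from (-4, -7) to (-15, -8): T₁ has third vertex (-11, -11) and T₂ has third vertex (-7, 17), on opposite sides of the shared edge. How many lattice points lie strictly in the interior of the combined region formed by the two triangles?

The union is the simple quadrilateral with vertices (-4, -7), (-11, -11), (-15, -8), (-7, 17) in order.
By the shoelace formula, twice the signed area is |((-4)·(-11) − (-11)·(-7)) + ((-11)·(-8) − (-15)·(-11)) + ((-15)·17 − (-7)·(-8)) + ((-7)·(-7) − (-4)·17)| = 304, so the area is 152.
The number of boundary lattice points is Σ gcd(|Δx|,|Δy|) = gcd(7,4) + gcd(4,3) + gcd(8,25) + gcd(3,24) = 1+1+1+3 = 6.
By Pick's theorem I = A − B/2 + 1 = 152 − 6/2 + 1 = 150.

150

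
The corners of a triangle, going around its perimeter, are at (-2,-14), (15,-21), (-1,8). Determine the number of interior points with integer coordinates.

Using the shoelace formula, 2A = |((-2)·(-21) − 15·(-14)) + (15·8 − (-1)·(-21)) + ((-1)·(-14) − (-2)·8)| = 381, so the area is 190.5.
The number of boundary lattice points is Σ gcd(|Δx|,|Δy|) = gcd(17,7) + gcd(16,29) + gcd(1,22) = 1+1+1 = 3.
By Pick's theorem A = I + B/2 − 1, so I = 190.5 − 3/2 + 1 = 190.

190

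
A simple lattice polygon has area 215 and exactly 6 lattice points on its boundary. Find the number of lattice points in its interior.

Pick's theorem A = I + B/2 − 1 rearranges to I = A − B/2 + 1 = 215 − 6/2 + 1 = 213.

213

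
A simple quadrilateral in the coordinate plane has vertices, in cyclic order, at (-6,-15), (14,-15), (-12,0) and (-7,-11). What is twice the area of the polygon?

291

By the shoelace formula, twice the signed area is |[(-6)·(-15) − 14·(-15)] + [14·0 − (-12)·(-15)] + [(-12)·(-11) − (-7)·0] + [(-7)·(-15) − (-6)·(-11)]| = 291, so the area is 145.5.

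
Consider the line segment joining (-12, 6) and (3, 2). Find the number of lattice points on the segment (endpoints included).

The number of lattice points on a segment between lattice points is gcd(|Δx|,|Δy|) + 1 = gcd(15,4) + 1 = 1 + 1 = 2.

2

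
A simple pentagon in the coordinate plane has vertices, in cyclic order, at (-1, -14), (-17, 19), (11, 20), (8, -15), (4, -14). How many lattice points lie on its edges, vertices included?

9

Along each edge there are gcd(|Δx|,|Δy|)+1 lattice points, so counting each shared vertex once the boundary has gcd(16,33) + gcd(28,1) + gcd(3,35) + gcd(4,1) + gcd(5,0) = 1+1+1+1+5 = 9.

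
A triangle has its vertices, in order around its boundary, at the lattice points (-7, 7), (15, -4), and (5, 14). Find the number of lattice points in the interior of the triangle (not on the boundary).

137

Using the shoelace formula, 2A = |[(-7)·(-4) − 15·7] + [15·14 − 5·(-4)] + [5·7 − (-7)·14]| = 286, so the area is 143.
Along each edge there are gcd(|Δx|,|Δy|)+1 lattice points, so counting each shared vertex once the boundary has gcd(22,11) + gcd(10,18) + gcd(12,7) = 11+2+1 = 14.
By Pick's theorem A = I + B/2 − 1, so I = 143 − 14/2 + 1 = 137.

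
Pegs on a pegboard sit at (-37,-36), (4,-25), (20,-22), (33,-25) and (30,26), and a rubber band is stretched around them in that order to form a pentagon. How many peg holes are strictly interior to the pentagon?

By the shoelace formula, twice the signed area is |((-37)·(-25) − 4·(-36)) + (4·(-22) − 20·(-25)) + (20·(-25) − 33·(-22)) + (33·26 − 30·(-25)) + (30·(-36) − (-37)·26)| = 3197, so the area is 3197/2.
Summing gcd(|Δx|,|Δy|) over the edges gives the boundary count: gcd(41,11) + gcd(16,3) + gcd(13,3) + gcd(3,51) + gcd(67,62) = 1+1+1+3+1 = 7.
Pick's theorem gives I = A − B/2 + 1 = 3197/2 − 7/2 + 1 = 1596.

1596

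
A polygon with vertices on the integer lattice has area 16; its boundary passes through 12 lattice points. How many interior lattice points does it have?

11

From Pick's theorem, I = A − B/2 + 1 = 16 − 12/2 + 1 = 11.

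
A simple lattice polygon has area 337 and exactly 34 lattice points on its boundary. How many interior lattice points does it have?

Pick's theorem A = I + B/2 − 1 rearranges to I = A − B/2 + 1 = 337 − 34/2 + 1 = 321.

321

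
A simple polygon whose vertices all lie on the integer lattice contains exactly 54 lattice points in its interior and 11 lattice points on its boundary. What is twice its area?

By Pick's theorem, A = I + B/2 − 1 = 54 + 11/2 − 1 = 117/2.
Hence 2A = 117.

117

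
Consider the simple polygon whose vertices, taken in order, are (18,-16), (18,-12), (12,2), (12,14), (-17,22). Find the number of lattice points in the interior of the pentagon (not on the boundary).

The shoelace formula gives twice the area as |[18·(-12) − 18·(-16)] + [18·2 − 12·(-12)] + [12·14 − 12·2] + [12·22 − (-17)·14] + [(-17)·(-16) − 18·22]| = 774, so the area is 387.
Summing gcd(|Δx|,|Δy|) over the edges gives the boundary count: gcd(0,4) + gcd(6,14) + gcd(0,12) + gcd(29,8) + gcd(35,38) = 4+2+12+1+1 = 20.
By Pick's theorem A = I + B/2 − 1, so I = 387 − 20/2 + 1 = 378.

378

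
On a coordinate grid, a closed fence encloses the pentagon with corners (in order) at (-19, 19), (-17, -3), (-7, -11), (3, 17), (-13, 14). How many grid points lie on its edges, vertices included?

Summing gcd(|Δx|,|Δy|) over the edges gives the boundary count: gcd(2,22) + gcd(10,8) + gcd(10,28) + gcd(16,3) + gcd(6,5) = 2+2+2+1+1 = 8.

8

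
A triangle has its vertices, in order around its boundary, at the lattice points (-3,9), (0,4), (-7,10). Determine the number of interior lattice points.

8

By the shoelace formula, twice the signed area is |[(-3)·4 − 0·9] + [0·10 − (-7)·4] + [(-7)·9 − (-3)·10]| = 17, so the area is 17/2.
The number of boundary lattice points is Σ gcd(|Δx|,|Δy|) = gcd(3,5) + gcd(7,6) + gcd(4,1) = 1+1+1 = 3.
By Pick's theorem A = I + B/2 − 1, so I = 17/2 − 3/2 + 1 = 8.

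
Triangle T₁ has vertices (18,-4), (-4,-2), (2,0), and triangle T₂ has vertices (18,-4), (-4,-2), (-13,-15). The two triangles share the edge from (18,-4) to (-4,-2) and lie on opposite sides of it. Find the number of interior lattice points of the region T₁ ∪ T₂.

The union is the simple quadrilateral with vertices (18,-4), (2,0), (-4,-2), (-13,-15) in order.
Using the shoelace formula, 2A = |(18·0 − 2·(-4)) + (2·(-2) − (-4)·0) + ((-4)·(-15) − (-13)·(-2)) + ((-13)·(-4) − 18·(-15))| = 360, so the area is 180.
Along each edge there are gcd(|Δx|,|Δy|)+1 lattice points, so counting each shared vertex once the boundary has gcd(16,4) + gcd(6,2) + gcd(9,13) + gcd(31,11) = 4+2+1+1 = 8.
By Pick's theorem I = A − B/2 + 1 = 180 − 8/2 + 1 = 177.

177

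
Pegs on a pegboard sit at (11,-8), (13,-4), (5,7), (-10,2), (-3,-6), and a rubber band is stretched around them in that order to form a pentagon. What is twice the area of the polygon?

By the shoelace formula, twice the signed area is |(11·(-4) − 13·(-8)) + (13·7 − 5·(-4)) + (5·2 − (-10)·7) + ((-10)·(-6) − (-3)·2) + ((-3)·(-8) − 11·(-6))| = 407, so the area is 203.5.

407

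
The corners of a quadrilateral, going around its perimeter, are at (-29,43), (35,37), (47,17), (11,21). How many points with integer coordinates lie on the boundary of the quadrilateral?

12

Summing gcd(|Δx|,|Δy|) over the edges gives the boundary count: gcd(64,6) + gcd(12,20) + gcd(36,4) + gcd(40,22) = 2+4+4+2 = 12.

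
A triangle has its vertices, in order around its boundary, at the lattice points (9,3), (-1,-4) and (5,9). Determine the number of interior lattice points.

Using the shoelace formula, 2A = |(9·(-4) − (-1)·3) + ((-1)·9 − 5·(-4)) + (5·3 − 9·9)| = 88, so the area is 44.
The number of boundary lattice points is Σ gcd(|Δx|,|Δy|) = gcd(10,7) + gcd(6,13) + gcd(4,6) = 1+1+2 = 4.
By Pick's theorem A = I + B/2 − 1, so I = 44 − 4/2 + 1 = 43.

43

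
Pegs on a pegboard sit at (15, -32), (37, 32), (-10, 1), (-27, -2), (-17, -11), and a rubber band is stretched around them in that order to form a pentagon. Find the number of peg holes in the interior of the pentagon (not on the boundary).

1518

Using the shoelace formula, 2A = |[15·32 − 37·(-32)] + [37·1 − (-10)·32] + [(-10)·(-2) − (-27)·1] + [(-27)·(-11) − (-17)·(-2)] + [(-17)·(-32) − 15·(-11)]| = 3040, so the area is 1520.
Summing gcd(|Δx|,|Δy|) over the edges gives the boundary count: gcd(22,64) + gcd(47,31) + gcd(17,3) + gcd(10,9) + gcd(32,21) = 2+1+1+1+1 = 6.
Pick's theorem gives I = A − B/2 + 1 = 1520 − 6/2 + 1 = 1518.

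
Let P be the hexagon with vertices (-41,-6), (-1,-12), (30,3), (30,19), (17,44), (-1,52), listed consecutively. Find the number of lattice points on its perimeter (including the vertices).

24

Along each edge there are gcd(|Δx|,|Δy|)+1 lattice points, so counting each shared vertex once the boundary has gcd(40,6) + gcd(31,15) + gcd(0,16) + gcd(13,25) + gcd(18,8) + gcd(40,58) = 2+1+16+1+2+2 = 24.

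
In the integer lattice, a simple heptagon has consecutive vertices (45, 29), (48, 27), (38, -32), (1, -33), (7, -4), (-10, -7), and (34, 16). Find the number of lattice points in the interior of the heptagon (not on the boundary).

1737

By the shoelace formula, twice the signed area is |(45·27 − 48·29) + (48·(-32) − 38·27) + (38·(-33) − 1·(-32)) + (1·(-4) − 7·(-33)) + (7·(-7) − (-10)·(-4)) + ((-10)·16 − 34·(-7)) + (34·29 − 45·16)| = 3479, so the area is 3479/2.
Along each edge there are gcd(|Δx|,|Δy|)+1 lattice points, so counting each shared vertex once the boundary has gcd(3,2) + gcd(10,59) + gcd(37,1) + gcd(6,29) + gcd(17,3) + gcd(44,23) + gcd(11,13) = 1+1+1+1+1+1+1 = 7.
By Pick's theorem A = I + B/2 − 1, so I = 3479/2 − 7/2 + 1 = 1737.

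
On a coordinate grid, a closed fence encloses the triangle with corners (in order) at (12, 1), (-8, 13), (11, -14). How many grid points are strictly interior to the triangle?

By the shoelace formula, twice the signed area is |[12·13 − (-8)·1] + [(-8)·(-14) − 11·13] + [11·1 − 12·(-14)]| = 312, so the area is 156.
Summing gcd(|Δx|,|Δy|) over the edges gives the boundary count: gcd(20,12) + gcd(19,27) + gcd(1,15) = 4+1+1 = 6.
Pick's theorem gives I = A − B/2 + 1 = 156 − 6/2 + 1 = 154.

154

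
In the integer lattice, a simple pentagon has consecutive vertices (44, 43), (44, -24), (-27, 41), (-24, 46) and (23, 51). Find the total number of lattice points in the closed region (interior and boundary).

By the shoelace formula, twice the signed area is |[44·(-24) − 44·43] + [44·41 − (-27)·(-24)] + [(-27)·46 − (-24)·41] + [(-24)·51 − 23·46] + [23·43 − 44·51]| = 5587, so the area is 5587/2.
Summing gcd(|Δx|,|Δy|) over the edges gives the boundary count: gcd(0,67) + gcd(71,65) + gcd(3,5) + gcd(47,5) + gcd(21,8) = 67+1+1+1+1 = 71.
Pick's theorem gives I = A − B/2 + 1 = 5587/2 − 71/2 + 1 = 2759, so the closed region contains I + B = 2759 + 71 = 2830 lattice points.

2830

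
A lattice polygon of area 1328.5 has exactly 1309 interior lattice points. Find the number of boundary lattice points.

Pick's theorem gives A = I + B/2 − 1, so B = 2(A − I + 1) = 2(1328.5 − 1309 + 1) = 41.

41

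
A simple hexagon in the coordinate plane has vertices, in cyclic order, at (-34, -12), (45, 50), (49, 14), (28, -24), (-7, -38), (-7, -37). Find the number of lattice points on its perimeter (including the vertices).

15

The number of boundary lattice points is Σ gcd(|Δx|,|Δy|) = gcd(79,62) + gcd(4,36) + gcd(21,38) + gcd(35,14) + gcd(0,1) + gcd(27,25) = 1+4+1+7+1+1 = 15.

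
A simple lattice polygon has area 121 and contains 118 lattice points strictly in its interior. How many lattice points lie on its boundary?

Pick's theorem gives A = I + B/2 − 1, so B = 2(A − I + 1) = 2(121 − 118 + 1) = 8.

8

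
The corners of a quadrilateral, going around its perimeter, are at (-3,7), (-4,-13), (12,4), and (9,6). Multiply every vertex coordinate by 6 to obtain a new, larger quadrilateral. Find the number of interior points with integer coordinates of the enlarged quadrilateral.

The shoelace formula gives twice the area as |((-3)·(-13) − (-4)·7) + ((-4)·4 − 12·(-13)) + (12·6 − 9·4) + (9·7 − (-3)·6)| = 324, so the area is 162.
Summing gcd(|Δx|,|Δy|) over the edges gives the boundary count: gcd(1,20) + gcd(16,17) + gcd(3,2) + gcd(12,1) = 1+1+1+1 = 4.
Scaling by 6 multiplies the area by 6² = 36 (so the new area is 5832) and multiplies the boundary lattice-point count by 6, giving 24.
By Pick's theorem, the interior count of the dilated polygon is 5832 − 24/2 + 1 = 5821.

5821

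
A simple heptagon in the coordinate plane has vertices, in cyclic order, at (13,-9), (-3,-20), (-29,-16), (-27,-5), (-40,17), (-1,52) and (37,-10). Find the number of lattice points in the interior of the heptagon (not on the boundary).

By the shoelace formula, twice the signed area is |[13·(-20) − (-3)·(-9)] + [(-3)·(-16) − (-29)·(-20)] + [(-29)·(-5) − (-27)·(-16)] + [(-27)·17 − (-40)·(-5)] + [(-40)·52 − (-1)·17] + [(-1)·(-10) − 37·52] + [37·(-9) − 13·(-10)]| = 5945, so the area is 5945/2.
Along each edge there are gcd(|Δx|,|Δy|)+1 lattice points, so counting each shared vertex once the boundary has gcd(16,11) + gcd(26,4) + gcd(2,11) + gcd(13,22) + gcd(39,35) + gcd(38,62) + gcd(24,1) = 1+2+1+1+1+2+1 = 9.
By Pick's theorem A = I + B/2 − 1, so I = 5945/2 − 9/2 + 1 = 2969.

2969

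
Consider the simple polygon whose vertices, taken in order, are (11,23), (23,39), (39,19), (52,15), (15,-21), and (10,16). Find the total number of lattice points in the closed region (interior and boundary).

1207

By the shoelace formula, twice the signed area is |(11·39 − 23·23) + (23·19 − 39·39) + (39·15 − 52·19) + (52·(-21) − 15·15) + (15·16 − 10·(-21)) + (10·23 − 11·16)| = 2400, so the area is 1200.
Summing gcd(|Δx|,|Δy|) over the edges gives the boundary count: gcd(12,16) + gcd(16,20) + gcd(13,4) + gcd(37,36) + gcd(5,37) + gcd(1,7) = 4+4+1+1+1+1 = 12.
Pick's theorem gives I = A − B/2 + 1 = 1200 − 12/2 + 1 = 1195, so the closed region contains I + B = 1195 + 12 = 1207 lattice points.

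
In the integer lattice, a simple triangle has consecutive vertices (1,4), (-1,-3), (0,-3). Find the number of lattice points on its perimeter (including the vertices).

Along each edge there are gcd(|Δx|,|Δy|)+1 lattice points, so counting each shared vertex once the boundary has gcd(2,7) + gcd(1,0) + gcd(1,7) = 1+1+1 = 3.

3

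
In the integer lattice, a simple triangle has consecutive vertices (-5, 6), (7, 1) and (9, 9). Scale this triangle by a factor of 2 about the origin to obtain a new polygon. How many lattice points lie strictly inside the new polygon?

209

The shoelace formula gives twice the area as |[(-5)·1 − 7·6] + [7·9 − 9·1] + [9·6 − (-5)·9]| = 106, so the area is 53.
Summing gcd(|Δx|,|Δy|) over the edges gives the boundary count: gcd(12,5) + gcd(2,8) + gcd(14,3) = 1+2+1 = 4.
Scaling by 2 multiplies the area by 2² = 4 (so the new area is 212) and multiplies the boundary lattice-point count by 2, giving 8.
By Pick's theorem, the interior count of the dilated polygon is 212 − 8/2 + 1 = 209.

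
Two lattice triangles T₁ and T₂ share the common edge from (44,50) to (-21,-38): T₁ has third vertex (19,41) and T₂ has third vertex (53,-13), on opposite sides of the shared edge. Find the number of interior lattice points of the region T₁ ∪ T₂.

The union is the simple quadrilateral with vertices (44,50), (19,41), (-21,-38), (53,-13) in order.
The shoelace formula gives twice the area as |(44·41 − 19·50) + (19·(-38) − (-21)·41) + ((-21)·(-13) − 53·(-38)) + (53·50 − 44·(-13))| = 6502, so the area is 3251.
Along each edge there are gcd(|Δx|,|Δy|)+1 lattice points, so counting each shared vertex once the boundary has gcd(25,9) + gcd(40,79) + gcd(74,25) + gcd(9,63) = 1+1+1+9 = 12.
By Pick's theorem I = A − B/2 + 1 = 3251 − 12/2 + 1 = 3246.

3246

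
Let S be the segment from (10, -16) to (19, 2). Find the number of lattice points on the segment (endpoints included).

10

The number of lattice points on a segment between lattice points is gcd(|Δx|,|Δy|) + 1 = gcd(9,18) + 1 = 9 + 1 = 10.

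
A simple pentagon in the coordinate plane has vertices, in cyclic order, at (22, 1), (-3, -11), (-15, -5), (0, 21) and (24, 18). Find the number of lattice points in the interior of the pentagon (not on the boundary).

The shoelace formula gives twice the area as |(22·(-11) − (-3)·1) + ((-3)·(-5) − (-15)·(-11)) + ((-15)·21 − 0·(-5)) + (0·18 − 24·21) + (24·1 − 22·18)| = 1580, so the area is 790.
The number of boundary lattice points is Σ gcd(|Δx|,|Δy|) = gcd(25,12) + gcd(12,6) + gcd(15,26) + gcd(24,3) + gcd(2,17) = 1+6+1+3+1 = 12.
Pick's theorem gives I = A − B/2 + 1 = 790 − 12/2 + 1 = 785.

785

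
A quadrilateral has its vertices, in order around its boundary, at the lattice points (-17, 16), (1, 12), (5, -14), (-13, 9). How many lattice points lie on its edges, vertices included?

Summing gcd(|Δx|,|Δy|) over the edges gives the boundary count: gcd(18,4) + gcd(4,26) + gcd(18,23) + gcd(4,7) = 2+2+1+1 = 6.

6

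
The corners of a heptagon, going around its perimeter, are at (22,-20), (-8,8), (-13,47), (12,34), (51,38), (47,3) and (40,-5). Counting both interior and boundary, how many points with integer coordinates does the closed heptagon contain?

2615

Using the shoelace formula, 2A = |[22·8 − (-8)·(-20)] + [(-8)·47 − (-13)·8] + [(-13)·34 − 12·47] + [12·38 − 51·34] + [51·3 − 47·38] + [47·(-5) − 40·3] + [40·(-20) − 22·(-5)]| = 5218, so the area is 2609.
The number of boundary lattice points is Σ gcd(|Δx|,|Δy|) = gcd(30,28) + gcd(5,39) + gcd(25,13) + gcd(39,4) + gcd(4,35) + gcd(7,8) + gcd(18,15) = 2+1+1+1+1+1+3 = 10.
Pick's theorem gives I = A − B/2 + 1 = 2609 − 10/2 + 1 = 2605, so the closed region contains I + B = 2605 + 10 = 2615 lattice points.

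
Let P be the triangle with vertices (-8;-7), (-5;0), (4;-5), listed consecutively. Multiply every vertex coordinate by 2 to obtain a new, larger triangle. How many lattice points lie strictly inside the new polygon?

153

By the shoelace formula, twice the signed area is |((-8)·0 − (-5)·(-7)) + ((-5)·(-5) − 4·0) + (4·(-7) − (-8)·(-5))| = 78, so the area is 39.
The number of boundary lattice points is Σ gcd(|Δx|,|Δy|) = gcd(3,7) + gcd(9,5) + gcd(12,2) = 1+1+2 = 4.
Scaling by 2 multiplies the area by 2² = 4 (so the new area is 156) and multiplies the boundary lattice-point count by 2, giving 8.
By Pick's theorem, the interior count of the dilated polygon is 156 − 8/2 + 1 = 153.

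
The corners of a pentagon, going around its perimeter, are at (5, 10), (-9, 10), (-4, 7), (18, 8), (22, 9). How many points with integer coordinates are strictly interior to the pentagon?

52

Using the shoelace formula, 2A = |[5·10 − (-9)·10] + [(-9)·7 − (-4)·10] + [(-4)·8 − 18·7] + [18·9 − 22·8] + [22·10 − 5·9]| = 120, so the area is 60.
The number of boundary lattice points is Σ gcd(|Δx|,|Δy|) = gcd(14,0) + gcd(5,3) + gcd(22,1) + gcd(4,1) + gcd(17,1) = 14+1+1+1+1 = 18.
Pick's theorem gives I = A − B/2 + 1 = 60 − 18/2 + 1 = 52.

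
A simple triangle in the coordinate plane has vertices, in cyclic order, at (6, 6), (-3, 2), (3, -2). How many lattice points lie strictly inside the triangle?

By the shoelace formula, twice the signed area is |(6·2 − (-3)·6) + ((-3)·(-2) − 3·2) + (3·6 − 6·(-2))| = 60, so the area is 30.
The number of boundary lattice points is Σ gcd(|Δx|,|Δy|) = gcd(9,4) + gcd(6,4) + gcd(3,8) = 1+2+1 = 4.
Pick's theorem gives I = A − B/2 + 1 = 30 − 4/2 + 1 = 29.

29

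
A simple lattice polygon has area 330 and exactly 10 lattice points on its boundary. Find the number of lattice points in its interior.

Pick's theorem A = I + B/2 − 1 rearranges to I = A − B/2 + 1 = 330 − 10/2 + 1 = 326.

326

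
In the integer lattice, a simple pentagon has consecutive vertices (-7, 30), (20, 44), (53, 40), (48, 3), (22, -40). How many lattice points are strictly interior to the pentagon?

Using the shoelace formula, 2A = |[(-7)·44 − 20·30] + [20·40 − 53·44] + [53·3 − 48·40] + [48·(-40) − 22·3] + [22·30 − (-7)·(-40)]| = 5807, so the area is 2903.5.
Along each edge there are gcd(|Δx|,|Δy|)+1 lattice points, so counting each shared vertex once the boundary has gcd(27,14) + gcd(33,4) + gcd(5,37) + gcd(26,43) + gcd(29,70) = 1+1+1+1+1 = 5.
Pick's theorem gives I = A − B/2 + 1 = 2903.5 − 5/2 + 1 = 2902.

2902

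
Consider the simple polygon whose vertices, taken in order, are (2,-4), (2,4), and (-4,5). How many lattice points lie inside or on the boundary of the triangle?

31

The shoelace formula gives twice the area as |(2·4 − 2·(-4)) + (2·5 − (-4)·4) + ((-4)·(-4) − 2·5)| = 48, so the area is 24.
Along each edge there are gcd(|Δx|,|Δy|)+1 lattice points, so counting each shared vertex once the boundary has gcd(0,8) + gcd(6,1) + gcd(6,9) = 8+1+3 = 12.
Pick's theorem gives I = A − B/2 + 1 = 24 − 12/2 + 1 = 19, so the closed region contains I + B = 19 + 12 = 31 lattice points.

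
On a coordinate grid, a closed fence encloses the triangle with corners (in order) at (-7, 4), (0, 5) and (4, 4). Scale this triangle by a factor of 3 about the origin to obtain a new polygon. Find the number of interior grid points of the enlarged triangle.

31

By the shoelace formula, twice the signed area is |((-7)·5 − 0·4) + (0·4 − 4·5) + (4·4 − (-7)·4)| = 11, so the area is 11/2.
Along each edge there are gcd(|Δx|,|Δy|)+1 lattice points, so counting each shared vertex once the boundary has gcd(7,1) + gcd(4,1) + gcd(11,0) = 1+1+11 = 13.
Scaling by 3 multiplies the area by 3² = 9 (so the new area is 99/2) and multiplies the boundary lattice-point count by 3, giving 39.
By Pick's theorem, the interior count of the dilated polygon is 99/2 − 39/2 + 1 = 31.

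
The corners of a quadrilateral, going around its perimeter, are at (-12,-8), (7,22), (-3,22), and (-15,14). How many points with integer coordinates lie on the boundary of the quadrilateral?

Along each edge there are gcd(|Δx|,|Δy|)+1 lattice points, so counting each shared vertex once the boundary has gcd(19,30) + gcd(10,0) + gcd(12,8) + gcd(3,22) = 1+10+4+1 = 16.

16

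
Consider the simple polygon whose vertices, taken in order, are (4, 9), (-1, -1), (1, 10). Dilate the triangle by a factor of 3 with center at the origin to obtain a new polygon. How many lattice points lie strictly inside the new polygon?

148

The shoelace formula gives twice the area as |[4·(-1) − (-1)·9] + [(-1)·10 − 1·(-1)] + [1·9 − 4·10]| = 35, so the area is 35/2.
Along each edge there are gcd(|Δx|,|Δy|)+1 lattice points, so counting each shared vertex once the boundary has gcd(5,10) + gcd(2,11) + gcd(3,1) = 5+1+1 = 7.
Scaling by 3 multiplies the area by 3² = 9 (so the new area is 315/2) and multiplies the boundary lattice-point count by 3, giving 21.
By Pick's theorem, the interior count of the dilated polygon is 315/2 − 21/2 + 1 = 148.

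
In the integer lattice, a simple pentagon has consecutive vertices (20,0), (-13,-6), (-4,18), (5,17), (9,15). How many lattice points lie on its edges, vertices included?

10

Along each edge there are gcd(|Δx|,|Δy|)+1 lattice points, so counting each shared vertex once the boundary has gcd(33,6) + gcd(9,24) + gcd(9,1) + gcd(4,2) + gcd(11,15) = 3+3+1+2+1 = 10.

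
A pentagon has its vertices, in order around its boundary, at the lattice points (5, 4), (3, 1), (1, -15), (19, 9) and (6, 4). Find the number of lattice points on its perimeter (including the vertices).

Along each edge there are gcd(|Δx|,|Δy|)+1 lattice points, so counting each shared vertex once the boundary has gcd(2,3) + gcd(2,16) + gcd(18,24) + gcd(13,5) + gcd(1,0) = 1+2+6+1+1 = 11.

11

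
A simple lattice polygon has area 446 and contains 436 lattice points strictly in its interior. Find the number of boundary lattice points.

Pick's theorem gives A = I + B/2 − 1, so B = 2(A − I + 1) = 2(446 − 436 + 1) = 22.

22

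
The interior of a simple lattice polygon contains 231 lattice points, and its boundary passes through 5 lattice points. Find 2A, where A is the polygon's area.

Pick's theorem states A = I + B/2 − 1, so A = 231 + 5/2 − 1 = 465/2.
Hence 2A = 465.

465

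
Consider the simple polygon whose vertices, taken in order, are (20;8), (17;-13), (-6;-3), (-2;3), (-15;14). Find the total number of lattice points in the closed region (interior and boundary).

471

By the shoelace formula, twice the signed area is |(20·(-13) − 17·8) + (17·(-3) − (-6)·(-13)) + ((-6)·3 − (-2)·(-3)) + ((-2)·14 − (-15)·3) + ((-15)·8 − 20·14)| = 932, so the area is 466.
Along each edge there are gcd(|Δx|,|Δy|)+1 lattice points, so counting each shared vertex once the boundary has gcd(3,21) + gcd(23,10) + gcd(4,6) + gcd(13,11) + gcd(35,6) = 3+1+2+1+1 = 8.
Pick's theorem gives I = A − B/2 + 1 = 466 − 8/2 + 1 = 463, so the closed region contains I + B = 463 + 8 = 471 lattice points.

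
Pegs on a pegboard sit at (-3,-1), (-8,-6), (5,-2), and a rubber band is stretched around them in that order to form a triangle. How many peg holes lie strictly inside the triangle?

20

Using the shoelace formula, 2A = |((-3)·(-6) − (-8)·(-1)) + ((-8)·(-2) − 5·(-6)) + (5·(-1) − (-3)·(-2))| = 45, so the area is 22.5.
Along each edge there are gcd(|Δx|,|Δy|)+1 lattice points, so counting each shared vertex once the boundary has gcd(5,5) + gcd(13,4) + gcd(8,1) = 5+1+1 = 7.
By Pick's theorem A = I + B/2 − 1, so I = 22.5 − 7/2 + 1 = 20.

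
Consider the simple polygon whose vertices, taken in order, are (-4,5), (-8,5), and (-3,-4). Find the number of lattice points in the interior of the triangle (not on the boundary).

The shoelace formula gives twice the area as |((-4)·5 − (-8)·5) + ((-8)·(-4) − (-3)·5) + ((-3)·5 − (-4)·(-4))| = 36, so the area is 18.
The number of boundary lattice points is Σ gcd(|Δx|,|Δy|) = gcd(4,0) + gcd(5,9) + gcd(1,9) = 4+1+1 = 6.
Pick's theorem gives I = A − B/2 + 1 = 18 − 6/2 + 1 = 16.

16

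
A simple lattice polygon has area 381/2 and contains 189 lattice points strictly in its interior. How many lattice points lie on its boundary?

5

Pick's theorem gives A = I + B/2 − 1, so B = 2(A − I + 1) = 2(381/2 − 189 + 1) = 5.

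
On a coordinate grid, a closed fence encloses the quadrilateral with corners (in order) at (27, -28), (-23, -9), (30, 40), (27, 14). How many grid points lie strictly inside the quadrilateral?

1644

The shoelace formula gives twice the area as |(27·(-9) − (-23)·(-28)) + ((-23)·40 − 30·(-9)) + (30·14 − 27·40) + (27·(-28) − 27·14)| = 3331, so the area is 3331/2.
Summing gcd(|Δx|,|Δy|) over the edges gives the boundary count: gcd(50,19) + gcd(53,49) + gcd(3,26) + gcd(0,42) = 1+1+1+42 = 45.
Pick's theorem gives I = A − B/2 + 1 = 3331/2 − 45/2 + 1 = 1644.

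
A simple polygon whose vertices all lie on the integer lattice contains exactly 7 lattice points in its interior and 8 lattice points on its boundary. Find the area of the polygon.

By Pick's theorem, A = I + B/2 − 1 = 7 + 8/2 − 1 = 10.

10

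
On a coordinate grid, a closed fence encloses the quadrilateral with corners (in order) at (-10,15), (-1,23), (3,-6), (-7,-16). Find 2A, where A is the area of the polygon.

Using the shoelace formula, 2A = |((-10)·23 − (-1)·15) + ((-1)·(-6) − 3·23) + (3·(-16) − (-7)·(-6)) + ((-7)·15 − (-10)·(-16))| = 633, so the area is 316.5.

633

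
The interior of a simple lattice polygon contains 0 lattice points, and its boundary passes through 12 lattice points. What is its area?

5

Pick's theorem states A = I + B/2 − 1, so A = 0 + 12/2 − 1 = 5.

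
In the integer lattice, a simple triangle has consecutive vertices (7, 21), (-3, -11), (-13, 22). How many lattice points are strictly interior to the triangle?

The shoelace formula gives twice the area as |[7·(-11) − (-3)·21] + [(-3)·22 − (-13)·(-11)] + [(-13)·21 − 7·22]| = 650, so the area is 325.
Along each edge there are gcd(|Δx|,|Δy|)+1 lattice points, so counting each shared vertex once the boundary has gcd(10,32) + gcd(10,33) + gcd(20,1) = 2+1+1 = 4.
By Pick's theorem A = I + B/2 − 1, so I = 325 − 4/2 + 1 = 324.

324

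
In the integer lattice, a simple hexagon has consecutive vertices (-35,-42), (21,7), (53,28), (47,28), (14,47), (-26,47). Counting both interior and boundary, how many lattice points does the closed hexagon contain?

3757

The shoelace formula gives twice the area as |((-35)·7 − 21·(-42)) + (21·28 − 53·7) + (53·28 − 47·28) + (47·47 − 14·28) + (14·47 − (-26)·47) + ((-26)·(-42) − (-35)·47)| = 7456, so the area is 3728.
The number of boundary lattice points is Σ gcd(|Δx|,|Δy|) = gcd(56,49) + gcd(32,21) + gcd(6,0) + gcd(33,19) + gcd(40,0) + gcd(9,89) = 7+1+6+1+40+1 = 56.
Pick's theorem gives I = A − B/2 + 1 = 3728 − 56/2 + 1 = 3701, so the closed region contains I + B = 3701 + 56 = 3757 lattice points.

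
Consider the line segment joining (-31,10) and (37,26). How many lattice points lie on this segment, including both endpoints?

5

The number of lattice points on a segment between lattice points is gcd(|Δx|,|Δy|) + 1 = gcd(68,16) + 1 = 4 + 1 = 5.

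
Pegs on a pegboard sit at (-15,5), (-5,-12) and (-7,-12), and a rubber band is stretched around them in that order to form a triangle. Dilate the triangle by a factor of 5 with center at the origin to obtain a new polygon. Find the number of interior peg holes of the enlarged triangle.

The shoelace formula gives twice the area as |((-15)·(-12) − (-5)·5) + ((-5)·(-12) − (-7)·(-12)) + ((-7)·5 − (-15)·(-12))| = 34, so the area is 17.
Along each edge there are gcd(|Δx|,|Δy|)+1 lattice points, so counting each shared vertex once the boundary has gcd(10,17) + gcd(2,0) + gcd(8,17) = 1+2+1 = 4.
Scaling by 5 multiplies the area by 5² = 25 (so the new area is 425) and multiplies the boundary lattice-point count by 5, giving 20.
By Pick's theorem, the interior count of the dilated polygon is 425 − 20/2 + 1 = 416.

416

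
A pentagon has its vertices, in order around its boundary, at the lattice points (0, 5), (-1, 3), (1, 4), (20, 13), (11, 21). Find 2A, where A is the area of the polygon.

By the shoelace formula, twice the signed area is |(0·3 − (-1)·5) + ((-1)·4 − 1·3) + (1·13 − 20·4) + (20·21 − 11·13) + (11·5 − 0·21)| = 263, so the area is 131.5.

263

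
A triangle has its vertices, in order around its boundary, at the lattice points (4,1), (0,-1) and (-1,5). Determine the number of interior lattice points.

Using the shoelace formula, 2A = |[4·(-1) − 0·1] + [0·5 − (-1)·(-1)] + [(-1)·1 − 4·5]| = 26, so the area is 13.
Along each edge there are gcd(|Δx|,|Δy|)+1 lattice points, so counting each shared vertex once the boundary has gcd(4,2) + gcd(1,6) + gcd(5,4) = 2+1+1 = 4.
By Pick's theorem A = I + B/2 − 1, so I = 13 − 4/2 + 1 = 12.

12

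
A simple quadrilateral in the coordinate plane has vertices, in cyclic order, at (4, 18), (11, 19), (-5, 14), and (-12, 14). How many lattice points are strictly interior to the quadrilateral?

Using the shoelace formula, 2A = |[4·19 − 11·18] + [11·14 − (-5)·19] + [(-5)·14 − (-12)·14] + [(-12)·18 − 4·14]| = 47, so the area is 23.5.
The number of boundary lattice points is Σ gcd(|Δx|,|Δy|) = gcd(7,1) + gcd(16,5) + gcd(7,0) + gcd(16,4) = 1+1+7+4 = 13.
Pick's theorem gives I = A − B/2 + 1 = 23.5 − 13/2 + 1 = 18.

18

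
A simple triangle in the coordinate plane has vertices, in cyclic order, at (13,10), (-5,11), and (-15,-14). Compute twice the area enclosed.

460

Using the shoelace formula, 2A = |(13·11 − (-5)·10) + ((-5)·(-14) − (-15)·11) + ((-15)·10 − 13·(-14))| = 460, so the area is 230.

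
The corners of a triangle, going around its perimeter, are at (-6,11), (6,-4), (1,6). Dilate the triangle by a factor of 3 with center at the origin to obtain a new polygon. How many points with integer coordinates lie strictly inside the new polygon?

190

Using the shoelace formula, 2A = |[(-6)·(-4) − 6·11] + [6·6 − 1·(-4)] + [1·11 − (-6)·6]| = 45, so the area is 22.5.
Summing gcd(|Δx|,|Δy|) over the edges gives the boundary count: gcd(12,15) + gcd(5,10) + gcd(7,5) = 3+5+1 = 9.
Scaling by 3 multiplies the area by 3² = 9 (so the new area is 202.5) and multiplies the boundary lattice-point count by 3, giving 27.
By Pick's theorem, the interior count of the dilated polygon is 202.5 − 27/2 + 1 = 190.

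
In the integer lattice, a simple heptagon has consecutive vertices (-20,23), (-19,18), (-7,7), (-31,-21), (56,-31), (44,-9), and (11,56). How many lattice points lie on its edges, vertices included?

11

The number of boundary lattice points is Σ gcd(|Δx|,|Δy|) = gcd(1,5) + gcd(12,11) + gcd(24,28) + gcd(87,10) + gcd(12,22) + gcd(33,65) + gcd(31,33) = 1+1+4+1+2+1+1 = 11.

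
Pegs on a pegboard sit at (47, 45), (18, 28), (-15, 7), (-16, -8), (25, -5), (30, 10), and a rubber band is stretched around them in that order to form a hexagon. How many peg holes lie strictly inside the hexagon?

The shoelace formula gives twice the area as |[47·28 − 18·45] + [18·7 − (-15)·28] + [(-15)·(-8) − (-16)·7] + [(-16)·(-5) − 25·(-8)] + [25·10 − 30·(-5)] + [30·45 − 47·10]| = 2844, so the area is 1422.
The number of boundary lattice points is Σ gcd(|Δx|,|Δy|) = gcd(29,17) + gcd(33,21) + gcd(1,15) + gcd(41,3) + gcd(5,15) + gcd(17,35) = 1+3+1+1+5+1 = 12.
By Pick's theorem A = I + B/2 − 1, so I = 1422 − 12/2 + 1 = 1417.

1417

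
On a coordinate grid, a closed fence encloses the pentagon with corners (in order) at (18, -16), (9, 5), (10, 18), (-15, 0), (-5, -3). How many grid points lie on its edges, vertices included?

7

Summing gcd(|Δx|,|Δy|) over the edges gives the boundary count: gcd(9,21) + gcd(1,13) + gcd(25,18) + gcd(10,3) + gcd(23,13) = 3+1+1+1+1 = 7.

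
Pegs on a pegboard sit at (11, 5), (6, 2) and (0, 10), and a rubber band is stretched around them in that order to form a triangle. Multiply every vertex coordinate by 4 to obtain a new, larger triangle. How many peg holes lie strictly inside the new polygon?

The shoelace formula gives twice the area as |(11·2 − 6·5) + (6·10 − 0·2) + (0·5 − 11·10)| = 58, so the area is 29.
Along each edge there are gcd(|Δx|,|Δy|)+1 lattice points, so counting each shared vertex once the boundary has gcd(5,3) + gcd(6,8) + gcd(11,5) = 1+2+1 = 4.
Scaling by 4 multiplies the area by 4² = 16 (so the new area is 464) and multiplies the boundary lattice-point count by 4, giving 16.
By Pick's theorem, the interior count of the dilated polygon is 464 − 16/2 + 1 = 457.

457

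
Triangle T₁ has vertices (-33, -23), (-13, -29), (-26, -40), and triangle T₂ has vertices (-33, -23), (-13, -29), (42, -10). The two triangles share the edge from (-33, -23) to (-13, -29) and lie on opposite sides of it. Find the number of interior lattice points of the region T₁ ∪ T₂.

The union is the simple quadrilateral with vertices (-33, -23), (-26, -40), (-13, -29), (42, -10) in order.
By the shoelace formula, twice the signed area is |((-33)·(-40) − (-26)·(-23)) + ((-26)·(-29) − (-13)·(-40)) + ((-13)·(-10) − 42·(-29)) + (42·(-23) − (-33)·(-10))| = 1008, so the area is 504.
Along each edge there are gcd(|Δx|,|Δy|)+1 lattice points, so counting each shared vertex once the boundary has gcd(7,17) + gcd(13,11) + gcd(55,19) + gcd(75,13) = 1+1+1+1 = 4.
By Pick's theorem I = A − B/2 + 1 = 504 − 4/2 + 1 = 503.

503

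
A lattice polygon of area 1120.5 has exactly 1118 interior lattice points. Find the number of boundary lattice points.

7

Pick's theorem gives A = I + B/2 − 1, so B = 2(A − I + 1) = 2(1120.5 − 1118 + 1) = 7.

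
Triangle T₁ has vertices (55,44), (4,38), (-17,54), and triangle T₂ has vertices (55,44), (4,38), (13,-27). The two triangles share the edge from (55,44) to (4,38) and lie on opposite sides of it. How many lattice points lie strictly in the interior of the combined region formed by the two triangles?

2154

The union is the simple quadrilateral with vertices (55,44), (-17,54), (4,38), (13,-27) in order.
The shoelace formula gives twice the area as |[55·54 − (-17)·44] + [(-17)·38 − 4·54] + [4·(-27) − 13·38] + [13·44 − 55·(-27)]| = 4311, so the area is 4311/2.
Summing gcd(|Δx|,|Δy|) over the edges gives the boundary count: gcd(72,10) + gcd(21,16) + gcd(9,65) + gcd(42,71) = 2+1+1+1 = 5.
By Pick's theorem I = A − B/2 + 1 = 4311/2 − 5/2 + 1 = 2154.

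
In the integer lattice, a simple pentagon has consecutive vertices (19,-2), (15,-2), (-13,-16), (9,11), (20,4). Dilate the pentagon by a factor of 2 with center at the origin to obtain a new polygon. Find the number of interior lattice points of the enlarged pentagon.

Using the shoelace formula, 2A = |[19·(-2) − 15·(-2)] + [15·(-16) − (-13)·(-2)] + [(-13)·11 − 9·(-16)] + [9·4 − 20·11] + [20·(-2) − 19·4]| = 573, so the area is 286.5.
Summing gcd(|Δx|,|Δy|) over the edges gives the boundary count: gcd(4,0) + gcd(28,14) + gcd(22,27) + gcd(11,7) + gcd(1,6) = 4+14+1+1+1 = 21.
Scaling by 2 multiplies the area by 2² = 4 (so the new area is 1146) and multiplies the boundary lattice-point count by 2, giving 42.
By Pick's theorem, the interior count of the dilated polygon is 1146 − 42/2 + 1 = 1126.

1126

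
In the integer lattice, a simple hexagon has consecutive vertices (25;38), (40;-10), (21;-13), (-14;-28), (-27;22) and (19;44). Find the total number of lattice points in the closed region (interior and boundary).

2959

The shoelace formula gives twice the area as |(25·(-10) − 40·38) + (40·(-13) − 21·(-10)) + (21·(-28) − (-14)·(-13)) + ((-14)·22 − (-27)·(-28)) + ((-27)·44 − 19·22) + (19·38 − 25·44)| = 5898, so the area is 2949.
Summing gcd(|Δx|,|Δy|) over the edges gives the boundary count: gcd(15,48) + gcd(19,3) + gcd(35,15) + gcd(13,50) + gcd(46,22) + gcd(6,6) = 3+1+5+1+2+6 = 18.
Pick's theorem gives I = A − B/2 + 1 = 2949 − 18/2 + 1 = 2941, so the closed region contains I + B = 2941 + 18 = 2959 lattice points.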